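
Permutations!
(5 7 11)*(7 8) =(5 8 7 11) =[0, 1, 2, 3, 4, 8, 6, 11, 7, 9, 10, 5]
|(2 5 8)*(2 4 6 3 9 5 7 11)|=|(2 7 11)(3 9 5 8 4 6)|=6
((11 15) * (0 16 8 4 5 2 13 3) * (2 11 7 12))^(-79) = ((0 16 8 4 5 11 15 7 12 2 13 3))^(-79) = (0 11 13 4 12 16 15 3 5 2 8 7)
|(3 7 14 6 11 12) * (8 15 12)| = |(3 7 14 6 11 8 15 12)| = 8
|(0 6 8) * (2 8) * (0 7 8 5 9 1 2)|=|(0 6)(1 2 5 9)(7 8)|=4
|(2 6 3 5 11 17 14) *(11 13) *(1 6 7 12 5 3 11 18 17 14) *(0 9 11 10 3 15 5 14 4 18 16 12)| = 18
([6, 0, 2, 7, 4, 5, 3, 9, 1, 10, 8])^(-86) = [3, 6, 2, 9, 4, 5, 7, 10, 0, 8, 1]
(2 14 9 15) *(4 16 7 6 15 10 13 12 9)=(2 14 4 16 7 6 15)(9 10 13 12)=[0, 1, 14, 3, 16, 5, 15, 6, 8, 10, 13, 11, 9, 12, 4, 2, 7]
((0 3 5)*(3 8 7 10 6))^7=(10)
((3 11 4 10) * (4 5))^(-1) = (3 10 4 5 11)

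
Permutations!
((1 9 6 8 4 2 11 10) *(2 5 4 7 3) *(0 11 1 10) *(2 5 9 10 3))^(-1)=(0 11)(1 2 7 8 6 9 4 5 3 10)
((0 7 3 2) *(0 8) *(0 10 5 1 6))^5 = ((0 7 3 2 8 10 5 1 6))^5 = (0 10 7 5 3 1 2 6 8)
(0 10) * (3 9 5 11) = (0 10)(3 9 5 11) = [10, 1, 2, 9, 4, 11, 6, 7, 8, 5, 0, 3]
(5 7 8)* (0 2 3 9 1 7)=(0 2 3 9 1 7 8 5)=[2, 7, 3, 9, 4, 0, 6, 8, 5, 1]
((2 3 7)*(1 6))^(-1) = ((1 6)(2 3 7))^(-1) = (1 6)(2 7 3)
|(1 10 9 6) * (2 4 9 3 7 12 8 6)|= 21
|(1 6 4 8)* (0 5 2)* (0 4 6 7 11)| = 8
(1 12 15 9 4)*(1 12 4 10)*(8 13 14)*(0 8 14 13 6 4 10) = [8, 10, 2, 3, 12, 5, 4, 7, 6, 0, 1, 11, 15, 13, 14, 9] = (0 8 6 4 12 15 9)(1 10)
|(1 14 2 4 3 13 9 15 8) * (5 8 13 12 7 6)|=30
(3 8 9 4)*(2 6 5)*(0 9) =(0 9 4 3 8)(2 6 5) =[9, 1, 6, 8, 3, 2, 5, 7, 0, 4]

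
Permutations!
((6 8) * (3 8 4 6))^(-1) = (3 8)(4 6)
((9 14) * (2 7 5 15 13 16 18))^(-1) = (2 18 16 13 15 5 7)(9 14)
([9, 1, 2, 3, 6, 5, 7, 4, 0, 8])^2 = (0 8 9)(4 7 6)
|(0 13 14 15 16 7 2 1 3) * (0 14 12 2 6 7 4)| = |(0 13 12 2 1 3 14 15 16 4)(6 7)| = 10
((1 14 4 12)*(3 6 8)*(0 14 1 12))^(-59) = (0 14 4)(3 6 8)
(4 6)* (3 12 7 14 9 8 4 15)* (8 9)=(3 12 7 14 8 4 6 15)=[0, 1, 2, 12, 6, 5, 15, 14, 4, 9, 10, 11, 7, 13, 8, 3]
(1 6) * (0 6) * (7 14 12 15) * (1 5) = (0 6 5 1)(7 14 12 15) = [6, 0, 2, 3, 4, 1, 5, 14, 8, 9, 10, 11, 15, 13, 12, 7]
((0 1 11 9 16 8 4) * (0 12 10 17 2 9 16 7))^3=(0 16 12 2)(1 8 10 9)(4 17 7 11)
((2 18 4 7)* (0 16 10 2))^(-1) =(0 7 4 18 2 10 16)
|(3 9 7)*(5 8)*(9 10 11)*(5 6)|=15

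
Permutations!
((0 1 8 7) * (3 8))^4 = ((0 1 3 8 7))^4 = (0 7 8 3 1)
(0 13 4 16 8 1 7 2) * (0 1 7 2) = [13, 2, 1, 3, 16, 5, 6, 0, 7, 9, 10, 11, 12, 4, 14, 15, 8] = (0 13 4 16 8 7)(1 2)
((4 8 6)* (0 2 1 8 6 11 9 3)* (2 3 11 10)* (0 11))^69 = (0 3 11 9)(1 8 10 2)(4 6)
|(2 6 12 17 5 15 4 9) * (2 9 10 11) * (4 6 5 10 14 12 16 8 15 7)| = 36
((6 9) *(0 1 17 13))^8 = ((0 1 17 13)(6 9))^8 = (17)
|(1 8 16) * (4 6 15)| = 3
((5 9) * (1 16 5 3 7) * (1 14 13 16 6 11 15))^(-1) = ((1 6 11 15)(3 7 14 13 16 5 9))^(-1) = (1 15 11 6)(3 9 5 16 13 14 7)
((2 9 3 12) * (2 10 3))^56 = ((2 9)(3 12 10))^56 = (3 10 12)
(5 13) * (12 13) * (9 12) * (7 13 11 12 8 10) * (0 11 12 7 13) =[11, 1, 2, 3, 4, 9, 6, 0, 10, 8, 13, 7, 12, 5] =(0 11 7)(5 9 8 10 13)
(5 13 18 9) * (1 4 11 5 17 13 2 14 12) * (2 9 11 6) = [0, 4, 14, 3, 6, 9, 2, 7, 8, 17, 10, 5, 1, 18, 12, 15, 16, 13, 11] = (1 4 6 2 14 12)(5 9 17 13 18 11)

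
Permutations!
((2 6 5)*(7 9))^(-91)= (2 5 6)(7 9)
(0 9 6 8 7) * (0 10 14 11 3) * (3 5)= (0 9 6 8 7 10 14 11 5 3)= [9, 1, 2, 0, 4, 3, 8, 10, 7, 6, 14, 5, 12, 13, 11]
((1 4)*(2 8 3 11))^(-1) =(1 4)(2 11 3 8)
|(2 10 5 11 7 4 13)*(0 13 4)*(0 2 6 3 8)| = |(0 13 6 3 8)(2 10 5 11 7)| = 5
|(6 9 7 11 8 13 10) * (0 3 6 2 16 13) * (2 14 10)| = |(0 3 6 9 7 11 8)(2 16 13)(10 14)| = 42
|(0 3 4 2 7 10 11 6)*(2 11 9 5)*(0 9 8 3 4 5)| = |(0 4 11 6 9)(2 7 10 8 3 5)| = 30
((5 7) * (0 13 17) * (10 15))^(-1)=((0 13 17)(5 7)(10 15))^(-1)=(0 17 13)(5 7)(10 15)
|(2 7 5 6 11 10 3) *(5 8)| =|(2 7 8 5 6 11 10 3)| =8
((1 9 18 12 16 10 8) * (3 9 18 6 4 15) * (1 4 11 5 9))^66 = ((1 18 12 16 10 8 4 15 3)(5 9 6 11))^66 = (1 16 4)(3 12 8)(5 6)(9 11)(10 15 18)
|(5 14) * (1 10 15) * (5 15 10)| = |(1 5 14 15)| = 4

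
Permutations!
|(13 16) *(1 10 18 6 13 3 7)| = 8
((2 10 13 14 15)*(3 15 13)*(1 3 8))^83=(1 8 10 2 15 3)(13 14)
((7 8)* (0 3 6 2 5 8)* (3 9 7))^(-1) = ((0 9 7)(2 5 8 3 6))^(-1) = (0 7 9)(2 6 3 8 5)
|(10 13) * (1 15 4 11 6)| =|(1 15 4 11 6)(10 13)| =10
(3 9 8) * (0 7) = [7, 1, 2, 9, 4, 5, 6, 0, 3, 8] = (0 7)(3 9 8)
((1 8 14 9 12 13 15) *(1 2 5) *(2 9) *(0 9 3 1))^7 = ((0 9 12 13 15 3 1 8 14 2 5))^7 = (0 8 13 5 1 12 2 3 9 14 15)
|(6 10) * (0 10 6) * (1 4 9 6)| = 4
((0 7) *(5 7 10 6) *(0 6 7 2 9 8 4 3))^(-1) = ((0 10 7 6 5 2 9 8 4 3))^(-1) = (0 3 4 8 9 2 5 6 7 10)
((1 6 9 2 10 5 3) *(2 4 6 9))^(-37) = ((1 9 4 6 2 10 5 3))^(-37) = (1 6 5 9 2 3 4 10)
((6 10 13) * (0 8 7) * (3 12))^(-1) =((0 8 7)(3 12)(6 10 13))^(-1) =(0 7 8)(3 12)(6 13 10)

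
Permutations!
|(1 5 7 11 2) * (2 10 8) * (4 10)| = 8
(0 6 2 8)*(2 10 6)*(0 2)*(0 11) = [11, 1, 8, 3, 4, 5, 10, 7, 2, 9, 6, 0] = (0 11)(2 8)(6 10)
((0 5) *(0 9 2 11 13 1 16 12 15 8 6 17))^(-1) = (0 17 6 8 15 12 16 1 13 11 2 9 5)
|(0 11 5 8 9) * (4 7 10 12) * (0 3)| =12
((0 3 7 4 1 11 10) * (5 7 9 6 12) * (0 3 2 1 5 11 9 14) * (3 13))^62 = (0 10 9 14 11 1 3 12 2 13 6)(4 7 5)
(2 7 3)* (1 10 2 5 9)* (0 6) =(0 6)(1 10 2 7 3 5 9) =[6, 10, 7, 5, 4, 9, 0, 3, 8, 1, 2]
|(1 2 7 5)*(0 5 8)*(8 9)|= 7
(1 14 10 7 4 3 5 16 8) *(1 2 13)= (1 14 10 7 4 3 5 16 8 2 13)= [0, 14, 13, 5, 3, 16, 6, 4, 2, 9, 7, 11, 12, 1, 10, 15, 8]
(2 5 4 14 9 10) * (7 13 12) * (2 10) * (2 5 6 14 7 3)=[0, 1, 6, 2, 7, 4, 14, 13, 8, 5, 10, 11, 3, 12, 9]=(2 6 14 9 5 4 7 13 12 3)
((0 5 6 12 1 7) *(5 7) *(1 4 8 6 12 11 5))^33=(0 7)(4 11)(5 8)(6 12)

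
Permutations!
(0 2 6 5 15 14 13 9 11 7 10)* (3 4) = [2, 1, 6, 4, 3, 15, 5, 10, 8, 11, 0, 7, 12, 9, 13, 14] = (0 2 6 5 15 14 13 9 11 7 10)(3 4)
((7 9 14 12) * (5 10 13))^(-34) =((5 10 13)(7 9 14 12))^(-34) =(5 13 10)(7 14)(9 12)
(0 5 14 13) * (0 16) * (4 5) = (0 4 5 14 13 16) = [4, 1, 2, 3, 5, 14, 6, 7, 8, 9, 10, 11, 12, 16, 13, 15, 0]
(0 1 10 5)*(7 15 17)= (0 1 10 5)(7 15 17)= [1, 10, 2, 3, 4, 0, 6, 15, 8, 9, 5, 11, 12, 13, 14, 17, 16, 7]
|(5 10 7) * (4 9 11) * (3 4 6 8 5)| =9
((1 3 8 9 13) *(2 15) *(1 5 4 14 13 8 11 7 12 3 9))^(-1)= (1 8 9)(2 15)(3 12 7 11)(4 5 13 14)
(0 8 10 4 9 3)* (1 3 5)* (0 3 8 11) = [11, 8, 2, 3, 9, 1, 6, 7, 10, 5, 4, 0] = (0 11)(1 8 10 4 9 5)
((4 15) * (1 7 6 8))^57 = (1 7 6 8)(4 15)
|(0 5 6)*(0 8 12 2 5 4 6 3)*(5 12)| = |(0 4 6 8 5 3)(2 12)| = 6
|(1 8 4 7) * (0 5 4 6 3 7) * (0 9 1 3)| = 14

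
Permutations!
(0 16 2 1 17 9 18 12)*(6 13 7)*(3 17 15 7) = (0 16 2 1 15 7 6 13 3 17 9 18 12) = [16, 15, 1, 17, 4, 5, 13, 6, 8, 18, 10, 11, 0, 3, 14, 7, 2, 9, 12]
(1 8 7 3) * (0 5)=(0 5)(1 8 7 3)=[5, 8, 2, 1, 4, 0, 6, 3, 7]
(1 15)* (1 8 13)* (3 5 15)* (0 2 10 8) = (0 2 10 8 13 1 3 5 15) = [2, 3, 10, 5, 4, 15, 6, 7, 13, 9, 8, 11, 12, 1, 14, 0]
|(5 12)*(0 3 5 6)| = 5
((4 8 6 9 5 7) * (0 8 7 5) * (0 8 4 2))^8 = (6 8 9)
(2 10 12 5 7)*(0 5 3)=[5, 1, 10, 0, 4, 7, 6, 2, 8, 9, 12, 11, 3]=(0 5 7 2 10 12 3)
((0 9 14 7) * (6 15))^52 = ((0 9 14 7)(6 15))^52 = (15)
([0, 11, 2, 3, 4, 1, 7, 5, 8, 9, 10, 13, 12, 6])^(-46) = (1 13 7)(5 11 6)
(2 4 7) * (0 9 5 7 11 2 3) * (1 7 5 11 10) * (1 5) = (0 9 11 2 4 10 5 1 7 3) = [9, 7, 4, 0, 10, 1, 6, 3, 8, 11, 5, 2]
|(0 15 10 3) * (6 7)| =4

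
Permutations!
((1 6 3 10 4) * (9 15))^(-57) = (1 10 6 4 3)(9 15)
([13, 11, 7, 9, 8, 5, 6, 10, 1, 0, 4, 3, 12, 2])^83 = [8, 2, 11, 10, 0, 5, 6, 3, 13, 4, 9, 7, 12, 1]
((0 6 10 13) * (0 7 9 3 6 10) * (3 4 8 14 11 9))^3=((0 10 13 7 3 6)(4 8 14 11 9))^3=(0 7)(3 10)(4 11 8 9 14)(6 13)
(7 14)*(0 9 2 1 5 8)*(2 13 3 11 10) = (0 9 13 3 11 10 2 1 5 8)(7 14) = [9, 5, 1, 11, 4, 8, 6, 14, 0, 13, 2, 10, 12, 3, 7]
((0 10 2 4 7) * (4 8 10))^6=((0 4 7)(2 8 10))^6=(10)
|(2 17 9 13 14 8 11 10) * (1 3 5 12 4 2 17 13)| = 13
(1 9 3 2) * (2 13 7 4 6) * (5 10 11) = (1 9 3 13 7 4 6 2)(5 10 11) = [0, 9, 1, 13, 6, 10, 2, 4, 8, 3, 11, 5, 12, 7]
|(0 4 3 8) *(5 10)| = 4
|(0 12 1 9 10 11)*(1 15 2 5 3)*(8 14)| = 10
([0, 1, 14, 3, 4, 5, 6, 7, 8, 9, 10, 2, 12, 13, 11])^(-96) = [0, 1, 2, 3, 4, 5, 6, 7, 8, 9, 10, 11, 12, 13, 14]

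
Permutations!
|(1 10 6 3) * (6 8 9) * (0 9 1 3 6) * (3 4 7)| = 6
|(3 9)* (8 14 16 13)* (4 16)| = |(3 9)(4 16 13 8 14)| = 10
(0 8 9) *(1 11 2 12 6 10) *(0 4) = (0 8 9 4)(1 11 2 12 6 10) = [8, 11, 12, 3, 0, 5, 10, 7, 9, 4, 1, 2, 6]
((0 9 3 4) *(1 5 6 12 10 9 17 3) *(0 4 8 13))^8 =(0 8 17 13 3)(1 6 10)(5 12 9)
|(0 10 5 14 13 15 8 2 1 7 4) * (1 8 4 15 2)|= |(0 10 5 14 13 2 8 1 7 15 4)|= 11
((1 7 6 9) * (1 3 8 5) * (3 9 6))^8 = (9)(1 8 7 5 3)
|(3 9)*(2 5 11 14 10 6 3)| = 8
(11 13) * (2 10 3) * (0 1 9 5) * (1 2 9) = (0 2 10 3 9 5)(11 13) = [2, 1, 10, 9, 4, 0, 6, 7, 8, 5, 3, 13, 12, 11]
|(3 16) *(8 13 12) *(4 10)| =6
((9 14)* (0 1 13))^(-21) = (9 14)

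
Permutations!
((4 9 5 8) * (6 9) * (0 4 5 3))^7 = ((0 4 6 9 3)(5 8))^7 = (0 6 3 4 9)(5 8)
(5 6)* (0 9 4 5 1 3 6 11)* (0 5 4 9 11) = (0 11 5)(1 3 6) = [11, 3, 2, 6, 4, 0, 1, 7, 8, 9, 10, 5]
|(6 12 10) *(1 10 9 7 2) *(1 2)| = |(1 10 6 12 9 7)| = 6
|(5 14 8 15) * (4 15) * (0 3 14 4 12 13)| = |(0 3 14 8 12 13)(4 15 5)| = 6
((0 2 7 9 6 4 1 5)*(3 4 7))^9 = ((0 2 3 4 1 5)(6 7 9))^9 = (9)(0 4)(1 2)(3 5)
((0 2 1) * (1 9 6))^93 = ((0 2 9 6 1))^93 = (0 6 2 1 9)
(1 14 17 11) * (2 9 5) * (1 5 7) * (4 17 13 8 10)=[0, 14, 9, 3, 17, 2, 6, 1, 10, 7, 4, 5, 12, 8, 13, 15, 16, 11]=(1 14 13 8 10 4 17 11 5 2 9 7)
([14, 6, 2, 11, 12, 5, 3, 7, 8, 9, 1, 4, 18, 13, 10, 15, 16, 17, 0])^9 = (0 18 12 4 11 3 6 1 10 14)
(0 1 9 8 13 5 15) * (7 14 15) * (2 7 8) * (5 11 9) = (0 1 5 8 13 11 9 2 7 14 15) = [1, 5, 7, 3, 4, 8, 6, 14, 13, 2, 10, 9, 12, 11, 15, 0]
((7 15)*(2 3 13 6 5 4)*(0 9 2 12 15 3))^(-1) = (0 2 9)(3 7 15 12 4 5 6 13)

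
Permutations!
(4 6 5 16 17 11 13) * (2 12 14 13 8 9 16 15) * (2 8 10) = [0, 1, 12, 3, 6, 15, 5, 7, 9, 16, 2, 10, 14, 4, 13, 8, 17, 11] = (2 12 14 13 4 6 5 15 8 9 16 17 11 10)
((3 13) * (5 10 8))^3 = (3 13)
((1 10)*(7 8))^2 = (10)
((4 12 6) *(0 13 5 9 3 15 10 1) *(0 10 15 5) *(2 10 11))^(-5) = (15)(0 13)(1 10 2 11)(3 5 9)(4 12 6)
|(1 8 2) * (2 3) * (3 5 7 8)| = 3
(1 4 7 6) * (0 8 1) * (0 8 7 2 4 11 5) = (0 7 6 8 1 11 5)(2 4) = [7, 11, 4, 3, 2, 0, 8, 6, 1, 9, 10, 5]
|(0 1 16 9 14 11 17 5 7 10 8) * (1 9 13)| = 9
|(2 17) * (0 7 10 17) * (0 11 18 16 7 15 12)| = |(0 15 12)(2 11 18 16 7 10 17)| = 21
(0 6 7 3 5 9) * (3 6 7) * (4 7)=[4, 1, 2, 5, 7, 9, 3, 6, 8, 0]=(0 4 7 6 3 5 9)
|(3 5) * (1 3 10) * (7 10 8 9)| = |(1 3 5 8 9 7 10)| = 7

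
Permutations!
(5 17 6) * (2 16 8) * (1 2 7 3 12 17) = (1 2 16 8 7 3 12 17 6 5) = [0, 2, 16, 12, 4, 1, 5, 3, 7, 9, 10, 11, 17, 13, 14, 15, 8, 6]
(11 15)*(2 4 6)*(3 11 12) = (2 4 6)(3 11 15 12) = [0, 1, 4, 11, 6, 5, 2, 7, 8, 9, 10, 15, 3, 13, 14, 12]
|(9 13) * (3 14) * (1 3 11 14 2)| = |(1 3 2)(9 13)(11 14)| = 6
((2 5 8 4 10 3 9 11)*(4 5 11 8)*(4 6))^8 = (11)(3 9 8 5 6 4 10)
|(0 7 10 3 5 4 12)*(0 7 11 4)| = |(0 11 4 12 7 10 3 5)| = 8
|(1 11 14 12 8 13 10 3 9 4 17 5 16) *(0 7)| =|(0 7)(1 11 14 12 8 13 10 3 9 4 17 5 16)| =26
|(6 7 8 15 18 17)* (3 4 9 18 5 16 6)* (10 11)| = 30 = |(3 4 9 18 17)(5 16 6 7 8 15)(10 11)|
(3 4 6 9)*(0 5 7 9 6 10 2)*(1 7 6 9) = (0 5 6 9 3 4 10 2)(1 7) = [5, 7, 0, 4, 10, 6, 9, 1, 8, 3, 2]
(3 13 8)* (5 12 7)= [0, 1, 2, 13, 4, 12, 6, 5, 3, 9, 10, 11, 7, 8]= (3 13 8)(5 12 7)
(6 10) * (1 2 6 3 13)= (1 2 6 10 3 13)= [0, 2, 6, 13, 4, 5, 10, 7, 8, 9, 3, 11, 12, 1]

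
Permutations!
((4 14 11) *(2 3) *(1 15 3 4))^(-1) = (1 11 14 4 2 3 15)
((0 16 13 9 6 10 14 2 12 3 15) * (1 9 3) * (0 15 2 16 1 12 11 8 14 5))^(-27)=((0 1 9 6 10 5)(2 11 8 14 16 13 3))^(-27)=(0 6)(1 10)(2 11 8 14 16 13 3)(5 9)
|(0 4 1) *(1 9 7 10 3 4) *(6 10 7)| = 10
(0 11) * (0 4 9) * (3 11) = (0 3 11 4 9) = [3, 1, 2, 11, 9, 5, 6, 7, 8, 0, 10, 4]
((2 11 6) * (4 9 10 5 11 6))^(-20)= (11)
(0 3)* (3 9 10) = [9, 1, 2, 0, 4, 5, 6, 7, 8, 10, 3] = (0 9 10 3)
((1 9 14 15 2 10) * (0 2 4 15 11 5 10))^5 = (0 2)(1 10 5 11 14 9)(4 15)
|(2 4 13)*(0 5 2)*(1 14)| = |(0 5 2 4 13)(1 14)| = 10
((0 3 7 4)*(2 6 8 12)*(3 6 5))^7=(0 7 5 12 6 4 3 2 8)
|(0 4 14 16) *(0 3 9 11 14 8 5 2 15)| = |(0 4 8 5 2 15)(3 9 11 14 16)| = 30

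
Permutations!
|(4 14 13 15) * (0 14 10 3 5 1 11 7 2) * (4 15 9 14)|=|(15)(0 4 10 3 5 1 11 7 2)(9 14 13)|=9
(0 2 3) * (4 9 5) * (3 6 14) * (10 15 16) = (0 2 6 14 3)(4 9 5)(10 15 16) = [2, 1, 6, 0, 9, 4, 14, 7, 8, 5, 15, 11, 12, 13, 3, 16, 10]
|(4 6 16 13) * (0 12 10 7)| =|(0 12 10 7)(4 6 16 13)| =4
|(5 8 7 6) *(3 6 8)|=|(3 6 5)(7 8)|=6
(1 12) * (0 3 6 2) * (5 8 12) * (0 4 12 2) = (0 3 6)(1 5 8 2 4 12) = [3, 5, 4, 6, 12, 8, 0, 7, 2, 9, 10, 11, 1]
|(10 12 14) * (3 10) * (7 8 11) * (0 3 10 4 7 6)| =|(0 3 4 7 8 11 6)(10 12 14)| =21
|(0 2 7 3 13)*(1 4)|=10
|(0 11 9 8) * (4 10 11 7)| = |(0 7 4 10 11 9 8)| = 7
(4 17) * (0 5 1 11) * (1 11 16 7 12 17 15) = (0 5 11)(1 16 7 12 17 4 15) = [5, 16, 2, 3, 15, 11, 6, 12, 8, 9, 10, 0, 17, 13, 14, 1, 7, 4]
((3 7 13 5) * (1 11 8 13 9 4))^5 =(1 3 11 7 8 9 13 4 5)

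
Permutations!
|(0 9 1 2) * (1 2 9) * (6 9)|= 5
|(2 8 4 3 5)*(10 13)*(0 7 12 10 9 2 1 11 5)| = 30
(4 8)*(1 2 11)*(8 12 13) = (1 2 11)(4 12 13 8) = [0, 2, 11, 3, 12, 5, 6, 7, 4, 9, 10, 1, 13, 8]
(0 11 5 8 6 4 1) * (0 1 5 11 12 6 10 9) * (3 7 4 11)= (0 12 6 11 3 7 4 5 8 10 9)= [12, 1, 2, 7, 5, 8, 11, 4, 10, 0, 9, 3, 6]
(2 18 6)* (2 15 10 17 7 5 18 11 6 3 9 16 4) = [0, 1, 11, 9, 2, 18, 15, 5, 8, 16, 17, 6, 12, 13, 14, 10, 4, 7, 3] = (2 11 6 15 10 17 7 5 18 3 9 16 4)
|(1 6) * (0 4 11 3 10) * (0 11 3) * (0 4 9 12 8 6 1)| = 20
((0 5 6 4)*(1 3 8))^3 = ((0 5 6 4)(1 3 8))^3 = (8)(0 4 6 5)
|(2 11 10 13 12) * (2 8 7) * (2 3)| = |(2 11 10 13 12 8 7 3)| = 8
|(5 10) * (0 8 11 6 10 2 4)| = 8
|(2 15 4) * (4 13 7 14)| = |(2 15 13 7 14 4)| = 6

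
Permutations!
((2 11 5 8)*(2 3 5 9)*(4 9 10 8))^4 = ((2 11 10 8 3 5 4 9))^4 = (2 3)(4 10)(5 11)(8 9)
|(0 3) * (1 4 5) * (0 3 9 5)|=5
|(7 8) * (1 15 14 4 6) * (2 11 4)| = 14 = |(1 15 14 2 11 4 6)(7 8)|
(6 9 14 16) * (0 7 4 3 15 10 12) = (0 7 4 3 15 10 12)(6 9 14 16) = [7, 1, 2, 15, 3, 5, 9, 4, 8, 14, 12, 11, 0, 13, 16, 10, 6]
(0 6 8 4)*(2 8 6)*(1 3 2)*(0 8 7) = (0 1 3 2 7)(4 8) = [1, 3, 7, 2, 8, 5, 6, 0, 4]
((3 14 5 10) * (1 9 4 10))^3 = (1 10 5 4 14 9 3)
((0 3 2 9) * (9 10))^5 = ((0 3 2 10 9))^5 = (10)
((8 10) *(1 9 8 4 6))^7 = ((1 9 8 10 4 6))^7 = (1 9 8 10 4 6)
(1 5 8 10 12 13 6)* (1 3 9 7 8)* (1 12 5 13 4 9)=[0, 13, 2, 1, 9, 12, 3, 8, 10, 7, 5, 11, 4, 6]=(1 13 6 3)(4 9 7 8 10 5 12)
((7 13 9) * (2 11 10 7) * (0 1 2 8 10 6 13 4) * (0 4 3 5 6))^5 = ((0 1 2 11)(3 5 6 13 9 8 10 7))^5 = (0 1 2 11)(3 8 6 7 9 5 10 13)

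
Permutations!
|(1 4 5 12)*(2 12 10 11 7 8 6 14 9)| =12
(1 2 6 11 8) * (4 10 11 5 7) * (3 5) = (1 2 6 3 5 7 4 10 11 8) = [0, 2, 6, 5, 10, 7, 3, 4, 1, 9, 11, 8]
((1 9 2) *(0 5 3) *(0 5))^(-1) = (1 2 9)(3 5)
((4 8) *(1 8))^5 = (1 4 8)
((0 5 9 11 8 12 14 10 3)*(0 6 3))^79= ((0 5 9 11 8 12 14 10)(3 6))^79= (0 10 14 12 8 11 9 5)(3 6)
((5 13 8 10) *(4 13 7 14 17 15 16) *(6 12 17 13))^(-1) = (4 16 15 17 12 6)(5 10 8 13 14 7)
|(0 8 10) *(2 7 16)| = 3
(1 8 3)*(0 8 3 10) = (0 8 10)(1 3) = [8, 3, 2, 1, 4, 5, 6, 7, 10, 9, 0]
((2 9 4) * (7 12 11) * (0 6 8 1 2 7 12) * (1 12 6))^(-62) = ((0 1 2 9 4 7)(6 8 12 11))^(-62) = (0 4 2)(1 7 9)(6 12)(8 11)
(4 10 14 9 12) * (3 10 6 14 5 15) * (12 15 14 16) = (3 10 5 14 9 15)(4 6 16 12) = [0, 1, 2, 10, 6, 14, 16, 7, 8, 15, 5, 11, 4, 13, 9, 3, 12]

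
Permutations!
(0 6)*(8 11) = (0 6)(8 11) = [6, 1, 2, 3, 4, 5, 0, 7, 11, 9, 10, 8]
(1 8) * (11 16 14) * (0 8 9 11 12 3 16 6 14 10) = [8, 9, 2, 16, 4, 5, 14, 7, 1, 11, 0, 6, 3, 13, 12, 15, 10] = (0 8 1 9 11 6 14 12 3 16 10)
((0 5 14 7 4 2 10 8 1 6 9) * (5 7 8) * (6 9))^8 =((0 7 4 2 10 5 14 8 1 9))^8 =(0 1 14 10 4)(2 7 9 8 5)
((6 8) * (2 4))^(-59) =(2 4)(6 8)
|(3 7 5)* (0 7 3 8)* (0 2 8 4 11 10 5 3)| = |(0 7 3)(2 8)(4 11 10 5)| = 12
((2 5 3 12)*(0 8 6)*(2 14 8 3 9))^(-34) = ((0 3 12 14 8 6)(2 5 9))^(-34) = (0 12 8)(2 9 5)(3 14 6)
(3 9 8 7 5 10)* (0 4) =[4, 1, 2, 9, 0, 10, 6, 5, 7, 8, 3] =(0 4)(3 9 8 7 5 10)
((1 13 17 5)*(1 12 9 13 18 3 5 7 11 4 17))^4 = (1 12 18 9 3 13 5)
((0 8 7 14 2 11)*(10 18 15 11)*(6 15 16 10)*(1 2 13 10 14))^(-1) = (0 11 15 6 2 1 7 8)(10 13 14 16 18)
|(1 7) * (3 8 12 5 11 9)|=6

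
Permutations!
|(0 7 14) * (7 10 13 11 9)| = 7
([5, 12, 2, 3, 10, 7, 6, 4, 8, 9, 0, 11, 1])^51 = (0 5 7 4 10)(1 12)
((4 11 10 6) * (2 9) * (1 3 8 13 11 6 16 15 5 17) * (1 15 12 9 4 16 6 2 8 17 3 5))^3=(1 17 5 15 3)(2 4)(6 9 11 16 8 10 12 13)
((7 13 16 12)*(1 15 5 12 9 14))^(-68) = ((1 15 5 12 7 13 16 9 14))^(-68) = (1 7 14 12 9 5 16 15 13)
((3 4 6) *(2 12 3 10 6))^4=((2 12 3 4)(6 10))^4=(12)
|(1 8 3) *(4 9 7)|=|(1 8 3)(4 9 7)|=3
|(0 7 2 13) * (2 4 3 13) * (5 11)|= 10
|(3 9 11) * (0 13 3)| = 5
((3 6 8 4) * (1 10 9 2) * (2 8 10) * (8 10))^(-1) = ((1 2)(3 6 8 4)(9 10))^(-1) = (1 2)(3 4 8 6)(9 10)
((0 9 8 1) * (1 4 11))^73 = (0 9 8 4 11 1)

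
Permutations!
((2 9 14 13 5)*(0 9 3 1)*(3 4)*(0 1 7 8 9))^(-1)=(2 5 13 14 9 8 7 3 4)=((2 4 3 7 8 9 14 13 5))^(-1)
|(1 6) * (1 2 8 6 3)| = 6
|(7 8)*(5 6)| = |(5 6)(7 8)| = 2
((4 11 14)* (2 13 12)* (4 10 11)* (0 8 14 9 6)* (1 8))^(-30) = (0 8 10 9)(1 14 11 6)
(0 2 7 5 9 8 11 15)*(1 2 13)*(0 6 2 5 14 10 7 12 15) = [13, 5, 12, 3, 4, 9, 2, 14, 11, 8, 7, 0, 15, 1, 10, 6] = (0 13 1 5 9 8 11)(2 12 15 6)(7 14 10)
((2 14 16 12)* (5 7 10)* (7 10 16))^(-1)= ((2 14 7 16 12)(5 10))^(-1)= (2 12 16 7 14)(5 10)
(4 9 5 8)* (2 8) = (2 8 4 9 5) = [0, 1, 8, 3, 9, 2, 6, 7, 4, 5]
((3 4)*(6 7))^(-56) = (7)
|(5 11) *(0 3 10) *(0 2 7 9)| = 6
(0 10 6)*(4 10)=[4, 1, 2, 3, 10, 5, 0, 7, 8, 9, 6]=(0 4 10 6)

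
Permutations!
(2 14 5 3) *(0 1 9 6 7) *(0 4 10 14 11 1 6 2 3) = (0 6 7 4 10 14 5)(1 9 2 11) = [6, 9, 11, 3, 10, 0, 7, 4, 8, 2, 14, 1, 12, 13, 5]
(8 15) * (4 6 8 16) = (4 6 8 15 16) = [0, 1, 2, 3, 6, 5, 8, 7, 15, 9, 10, 11, 12, 13, 14, 16, 4]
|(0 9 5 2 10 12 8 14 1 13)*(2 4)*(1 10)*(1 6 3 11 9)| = |(0 1 13)(2 6 3 11 9 5 4)(8 14 10 12)| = 84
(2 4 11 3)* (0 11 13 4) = [11, 1, 0, 2, 13, 5, 6, 7, 8, 9, 10, 3, 12, 4] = (0 11 3 2)(4 13)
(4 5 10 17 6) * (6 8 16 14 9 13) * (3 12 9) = (3 12 9 13 6 4 5 10 17 8 16 14) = [0, 1, 2, 12, 5, 10, 4, 7, 16, 13, 17, 11, 9, 6, 3, 15, 14, 8]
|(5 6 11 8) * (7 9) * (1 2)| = 4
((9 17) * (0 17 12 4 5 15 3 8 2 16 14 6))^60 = (0 8 12 14 15 17 2 4 6 3 9 16 5)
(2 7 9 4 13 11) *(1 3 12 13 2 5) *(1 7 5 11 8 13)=(1 3 12)(2 5 7 9 4)(8 13)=[0, 3, 5, 12, 2, 7, 6, 9, 13, 4, 10, 11, 1, 8]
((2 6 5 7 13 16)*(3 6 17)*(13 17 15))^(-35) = ((2 15 13 16)(3 6 5 7 17))^(-35) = (17)(2 15 13 16)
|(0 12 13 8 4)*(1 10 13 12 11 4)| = |(0 11 4)(1 10 13 8)| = 12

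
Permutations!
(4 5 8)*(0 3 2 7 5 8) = (0 3 2 7 5)(4 8) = [3, 1, 7, 2, 8, 0, 6, 5, 4]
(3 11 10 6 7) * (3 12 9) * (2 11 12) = (2 11 10 6 7)(3 12 9) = [0, 1, 11, 12, 4, 5, 7, 2, 8, 3, 6, 10, 9]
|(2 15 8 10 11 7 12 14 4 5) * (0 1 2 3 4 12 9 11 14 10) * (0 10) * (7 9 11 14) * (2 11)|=30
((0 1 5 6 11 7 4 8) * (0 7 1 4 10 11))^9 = (11) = ((0 4 8 7 10 11 1 5 6))^9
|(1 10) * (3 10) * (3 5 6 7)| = 6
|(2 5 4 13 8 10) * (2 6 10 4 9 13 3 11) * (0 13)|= 18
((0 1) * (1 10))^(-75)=(10)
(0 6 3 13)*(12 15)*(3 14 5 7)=[6, 1, 2, 13, 4, 7, 14, 3, 8, 9, 10, 11, 15, 0, 5, 12]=(0 6 14 5 7 3 13)(12 15)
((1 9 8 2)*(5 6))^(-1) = ((1 9 8 2)(5 6))^(-1) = (1 2 8 9)(5 6)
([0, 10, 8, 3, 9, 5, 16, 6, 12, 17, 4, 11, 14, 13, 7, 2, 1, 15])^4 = (1 17 12 16 9 8 6 4 2 7 10 15 14)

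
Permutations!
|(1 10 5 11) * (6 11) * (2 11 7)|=7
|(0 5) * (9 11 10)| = |(0 5)(9 11 10)| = 6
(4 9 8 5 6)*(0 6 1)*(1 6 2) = (0 2 1)(4 9 8 5 6) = [2, 0, 1, 3, 9, 6, 4, 7, 5, 8]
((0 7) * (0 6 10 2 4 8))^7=((0 7 6 10 2 4 8))^7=(10)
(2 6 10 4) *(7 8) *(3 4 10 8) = (10)(2 6 8 7 3 4) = [0, 1, 6, 4, 2, 5, 8, 3, 7, 9, 10]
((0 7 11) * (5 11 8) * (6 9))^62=(0 8 11 7 5)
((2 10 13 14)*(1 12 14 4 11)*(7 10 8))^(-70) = ((1 12 14 2 8 7 10 13 4 11))^(-70) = (14)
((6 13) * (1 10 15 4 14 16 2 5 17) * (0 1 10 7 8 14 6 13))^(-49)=(0 8 2 10 6 7 16 17 4 1 14 5 15)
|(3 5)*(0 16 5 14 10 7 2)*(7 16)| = 15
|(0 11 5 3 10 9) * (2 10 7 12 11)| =20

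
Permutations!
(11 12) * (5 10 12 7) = (5 10 12 11 7) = [0, 1, 2, 3, 4, 10, 6, 5, 8, 9, 12, 7, 11]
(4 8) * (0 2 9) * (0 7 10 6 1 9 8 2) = (1 9 7 10 6)(2 8 4) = [0, 9, 8, 3, 2, 5, 1, 10, 4, 7, 6]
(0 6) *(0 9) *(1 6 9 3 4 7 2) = [9, 6, 1, 4, 7, 5, 3, 2, 8, 0] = (0 9)(1 6 3 4 7 2)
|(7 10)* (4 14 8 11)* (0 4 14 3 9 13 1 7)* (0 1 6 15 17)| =|(0 4 3 9 13 6 15 17)(1 7 10)(8 11 14)| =24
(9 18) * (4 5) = (4 5)(9 18) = [0, 1, 2, 3, 5, 4, 6, 7, 8, 18, 10, 11, 12, 13, 14, 15, 16, 17, 9]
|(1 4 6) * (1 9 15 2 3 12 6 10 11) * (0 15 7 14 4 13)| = 14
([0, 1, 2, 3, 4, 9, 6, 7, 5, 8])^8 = [0, 1, 2, 3, 4, 8, 6, 7, 9, 5]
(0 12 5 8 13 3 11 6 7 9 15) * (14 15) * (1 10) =(0 12 5 8 13 3 11 6 7 9 14 15)(1 10) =[12, 10, 2, 11, 4, 8, 7, 9, 13, 14, 1, 6, 5, 3, 15, 0]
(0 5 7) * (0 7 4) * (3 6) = (7)(0 5 4)(3 6) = [5, 1, 2, 6, 0, 4, 3, 7]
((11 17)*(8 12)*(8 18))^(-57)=(18)(11 17)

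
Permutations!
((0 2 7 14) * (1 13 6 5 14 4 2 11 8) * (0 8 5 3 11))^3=((1 13 6 3 11 5 14 8)(2 7 4))^3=(1 3 14 13 11 8 6 5)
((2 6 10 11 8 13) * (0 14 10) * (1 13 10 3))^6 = (0 6 2 13 1 3 14)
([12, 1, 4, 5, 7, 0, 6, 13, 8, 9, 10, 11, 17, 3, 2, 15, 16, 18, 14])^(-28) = [2, 1, 5, 18, 0, 14, 6, 12, 8, 9, 10, 11, 4, 17, 3, 15, 16, 7, 13]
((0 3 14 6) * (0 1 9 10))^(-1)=(0 10 9 1 6 14 3)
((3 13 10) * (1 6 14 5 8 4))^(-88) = (1 14 8)(3 10 13)(4 6 5)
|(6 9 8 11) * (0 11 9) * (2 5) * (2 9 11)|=7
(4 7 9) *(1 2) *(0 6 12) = (0 6 12)(1 2)(4 7 9) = [6, 2, 1, 3, 7, 5, 12, 9, 8, 4, 10, 11, 0]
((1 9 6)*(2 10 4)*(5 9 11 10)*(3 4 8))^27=((1 11 10 8 3 4 2 5 9 6))^27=(1 5 3 11 9 4 10 6 2 8)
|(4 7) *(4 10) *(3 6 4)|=5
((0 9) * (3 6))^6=((0 9)(3 6))^6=(9)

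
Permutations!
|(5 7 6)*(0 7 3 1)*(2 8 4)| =|(0 7 6 5 3 1)(2 8 4)| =6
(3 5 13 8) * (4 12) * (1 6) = (1 6)(3 5 13 8)(4 12) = [0, 6, 2, 5, 12, 13, 1, 7, 3, 9, 10, 11, 4, 8]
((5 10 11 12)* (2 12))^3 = ((2 12 5 10 11))^3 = (2 10 12 11 5)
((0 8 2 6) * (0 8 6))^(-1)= ((0 6 8 2))^(-1)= (0 2 8 6)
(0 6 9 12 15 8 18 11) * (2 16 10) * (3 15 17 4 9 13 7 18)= (0 6 13 7 18 11)(2 16 10)(3 15 8)(4 9 12 17)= [6, 1, 16, 15, 9, 5, 13, 18, 3, 12, 2, 0, 17, 7, 14, 8, 10, 4, 11]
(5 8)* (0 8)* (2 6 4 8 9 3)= (0 9 3 2 6 4 8 5)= [9, 1, 6, 2, 8, 0, 4, 7, 5, 3]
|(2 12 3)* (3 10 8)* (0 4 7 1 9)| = |(0 4 7 1 9)(2 12 10 8 3)| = 5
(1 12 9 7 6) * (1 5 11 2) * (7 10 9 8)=[0, 12, 1, 3, 4, 11, 5, 6, 7, 10, 9, 2, 8]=(1 12 8 7 6 5 11 2)(9 10)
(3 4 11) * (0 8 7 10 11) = (0 8 7 10 11 3 4) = [8, 1, 2, 4, 0, 5, 6, 10, 7, 9, 11, 3]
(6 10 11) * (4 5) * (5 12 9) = (4 12 9 5)(6 10 11) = [0, 1, 2, 3, 12, 4, 10, 7, 8, 5, 11, 6, 9]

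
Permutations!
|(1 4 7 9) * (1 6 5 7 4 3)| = 4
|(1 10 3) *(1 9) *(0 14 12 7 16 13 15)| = 28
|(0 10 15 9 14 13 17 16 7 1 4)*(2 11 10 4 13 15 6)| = 60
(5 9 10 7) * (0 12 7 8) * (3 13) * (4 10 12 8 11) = [8, 1, 2, 13, 10, 9, 6, 5, 0, 12, 11, 4, 7, 3] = (0 8)(3 13)(4 10 11)(5 9 12 7)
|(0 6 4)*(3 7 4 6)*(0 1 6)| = 6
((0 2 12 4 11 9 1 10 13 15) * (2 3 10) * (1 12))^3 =((0 3 10 13 15)(1 2)(4 11 9 12))^3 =(0 13 3 15 10)(1 2)(4 12 9 11)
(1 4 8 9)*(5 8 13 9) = [0, 4, 2, 3, 13, 8, 6, 7, 5, 1, 10, 11, 12, 9] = (1 4 13 9)(5 8)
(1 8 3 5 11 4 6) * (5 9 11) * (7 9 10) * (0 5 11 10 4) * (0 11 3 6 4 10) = [5, 8, 2, 10, 4, 3, 1, 9, 6, 0, 7, 11] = (11)(0 5 3 10 7 9)(1 8 6)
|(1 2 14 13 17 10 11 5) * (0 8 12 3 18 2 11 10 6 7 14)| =|(0 8 12 3 18 2)(1 11 5)(6 7 14 13 17)| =30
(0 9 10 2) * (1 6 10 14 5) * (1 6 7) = (0 9 14 5 6 10 2)(1 7) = [9, 7, 0, 3, 4, 6, 10, 1, 8, 14, 2, 11, 12, 13, 5]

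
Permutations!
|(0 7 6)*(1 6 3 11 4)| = |(0 7 3 11 4 1 6)| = 7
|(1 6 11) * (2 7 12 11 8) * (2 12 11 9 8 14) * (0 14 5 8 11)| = 28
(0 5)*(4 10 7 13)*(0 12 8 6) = (0 5 12 8 6)(4 10 7 13) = [5, 1, 2, 3, 10, 12, 0, 13, 6, 9, 7, 11, 8, 4]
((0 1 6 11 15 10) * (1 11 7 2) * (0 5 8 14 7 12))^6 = (0 14)(1 10)(2 15)(5 6)(7 11)(8 12) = ((0 11 15 10 5 8 14 7 2 1 6 12))^6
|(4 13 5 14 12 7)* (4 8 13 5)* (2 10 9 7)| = |(2 10 9 7 8 13 4 5 14 12)| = 10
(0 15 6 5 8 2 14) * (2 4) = (0 15 6 5 8 4 2 14) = [15, 1, 14, 3, 2, 8, 5, 7, 4, 9, 10, 11, 12, 13, 0, 6]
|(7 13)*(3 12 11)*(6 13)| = 3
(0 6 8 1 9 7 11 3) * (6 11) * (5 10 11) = (0 5 10 11 3)(1 9 7 6 8) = [5, 9, 2, 0, 4, 10, 8, 6, 1, 7, 11, 3]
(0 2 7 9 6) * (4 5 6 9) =(9)(0 2 7 4 5 6) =[2, 1, 7, 3, 5, 6, 0, 4, 8, 9]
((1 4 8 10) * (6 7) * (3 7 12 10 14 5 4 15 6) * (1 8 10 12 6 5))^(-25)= (1 4 14 5 8 15 10)(3 7)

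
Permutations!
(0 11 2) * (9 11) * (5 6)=(0 9 11 2)(5 6)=[9, 1, 0, 3, 4, 6, 5, 7, 8, 11, 10, 2]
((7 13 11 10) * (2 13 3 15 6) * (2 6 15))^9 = (15)(2 10)(3 11)(7 13)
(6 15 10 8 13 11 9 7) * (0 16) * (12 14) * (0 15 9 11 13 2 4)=(0 16 15 10 8 2 4)(6 9 7)(12 14)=[16, 1, 4, 3, 0, 5, 9, 6, 2, 7, 8, 11, 14, 13, 12, 10, 15]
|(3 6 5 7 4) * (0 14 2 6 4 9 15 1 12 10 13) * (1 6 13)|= 60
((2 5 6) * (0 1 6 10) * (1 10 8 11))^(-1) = ((0 10)(1 6 2 5 8 11))^(-1) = (0 10)(1 11 8 5 2 6)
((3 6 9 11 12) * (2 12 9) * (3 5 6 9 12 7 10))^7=((2 7 10 3 9 11 12 5 6))^7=(2 5 11 3 7 6 12 9 10)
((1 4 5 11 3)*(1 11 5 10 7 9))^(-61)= ((1 4 10 7 9)(3 11))^(-61)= (1 9 7 10 4)(3 11)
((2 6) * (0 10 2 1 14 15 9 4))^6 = (0 15 6)(1 10 9)(2 4 14)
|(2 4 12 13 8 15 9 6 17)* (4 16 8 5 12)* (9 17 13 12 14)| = |(2 16 8 15 17)(5 14 9 6 13)| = 5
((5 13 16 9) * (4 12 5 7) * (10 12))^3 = (4 5 9 10 13 7 12 16)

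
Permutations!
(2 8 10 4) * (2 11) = (2 8 10 4 11) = [0, 1, 8, 3, 11, 5, 6, 7, 10, 9, 4, 2]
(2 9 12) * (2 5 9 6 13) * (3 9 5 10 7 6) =(2 3 9 12 10 7 6 13) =[0, 1, 3, 9, 4, 5, 13, 6, 8, 12, 7, 11, 10, 2]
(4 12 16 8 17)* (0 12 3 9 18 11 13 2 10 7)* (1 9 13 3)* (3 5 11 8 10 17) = (0 12 16 10 7)(1 9 18 8 3 13 2 17 4)(5 11) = [12, 9, 17, 13, 1, 11, 6, 0, 3, 18, 7, 5, 16, 2, 14, 15, 10, 4, 8]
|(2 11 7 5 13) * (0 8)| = |(0 8)(2 11 7 5 13)| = 10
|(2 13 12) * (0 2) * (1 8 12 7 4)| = 8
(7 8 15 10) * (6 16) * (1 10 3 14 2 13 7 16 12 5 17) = (1 10 16 6 12 5 17)(2 13 7 8 15 3 14) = [0, 10, 13, 14, 4, 17, 12, 8, 15, 9, 16, 11, 5, 7, 2, 3, 6, 1]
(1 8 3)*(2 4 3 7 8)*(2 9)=(1 9 2 4 3)(7 8)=[0, 9, 4, 1, 3, 5, 6, 8, 7, 2]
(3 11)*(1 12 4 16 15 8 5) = [0, 12, 2, 11, 16, 1, 6, 7, 5, 9, 10, 3, 4, 13, 14, 8, 15] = (1 12 4 16 15 8 5)(3 11)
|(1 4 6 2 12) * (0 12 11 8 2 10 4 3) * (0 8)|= |(0 12 1 3 8 2 11)(4 6 10)|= 21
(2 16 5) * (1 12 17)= (1 12 17)(2 16 5)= [0, 12, 16, 3, 4, 2, 6, 7, 8, 9, 10, 11, 17, 13, 14, 15, 5, 1]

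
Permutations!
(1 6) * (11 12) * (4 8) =(1 6)(4 8)(11 12) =[0, 6, 2, 3, 8, 5, 1, 7, 4, 9, 10, 12, 11]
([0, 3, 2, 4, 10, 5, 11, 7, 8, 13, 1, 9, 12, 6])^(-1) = (1 10 4 3)(6 13 9 11)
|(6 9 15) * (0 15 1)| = |(0 15 6 9 1)| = 5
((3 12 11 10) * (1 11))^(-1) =(1 12 3 10 11)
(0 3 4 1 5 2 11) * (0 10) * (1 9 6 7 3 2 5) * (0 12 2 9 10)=(0 9 6 7 3 4 10 12 2 11)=[9, 1, 11, 4, 10, 5, 7, 3, 8, 6, 12, 0, 2]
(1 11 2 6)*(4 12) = (1 11 2 6)(4 12) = [0, 11, 6, 3, 12, 5, 1, 7, 8, 9, 10, 2, 4]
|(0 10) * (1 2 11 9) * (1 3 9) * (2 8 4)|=|(0 10)(1 8 4 2 11)(3 9)|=10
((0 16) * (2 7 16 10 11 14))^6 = ((0 10 11 14 2 7 16))^6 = (0 16 7 2 14 11 10)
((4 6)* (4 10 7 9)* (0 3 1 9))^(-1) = ((0 3 1 9 4 6 10 7))^(-1) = (0 7 10 6 4 9 1 3)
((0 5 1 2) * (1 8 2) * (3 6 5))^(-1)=((0 3 6 5 8 2))^(-1)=(0 2 8 5 6 3)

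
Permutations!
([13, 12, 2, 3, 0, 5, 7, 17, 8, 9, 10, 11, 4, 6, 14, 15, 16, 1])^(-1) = (0 4 12 1 17 7 6 13)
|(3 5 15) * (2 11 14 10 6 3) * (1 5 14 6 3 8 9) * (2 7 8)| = 6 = |(1 5 15 7 8 9)(2 11 6)(3 14 10)|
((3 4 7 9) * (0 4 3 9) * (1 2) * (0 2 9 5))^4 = (0 1 4 9 7 5 2)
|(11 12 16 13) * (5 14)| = |(5 14)(11 12 16 13)| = 4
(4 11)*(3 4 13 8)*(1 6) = (1 6)(3 4 11 13 8) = [0, 6, 2, 4, 11, 5, 1, 7, 3, 9, 10, 13, 12, 8]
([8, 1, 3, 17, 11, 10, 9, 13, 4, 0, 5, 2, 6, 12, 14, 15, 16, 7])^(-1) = [9, 1, 11, 2, 8, 10, 12, 17, 0, 6, 5, 4, 13, 7, 14, 15, 16, 3]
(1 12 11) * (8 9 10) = (1 12 11)(8 9 10) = [0, 12, 2, 3, 4, 5, 6, 7, 9, 10, 8, 1, 11]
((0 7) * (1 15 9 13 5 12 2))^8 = (1 15 9 13 5 12 2)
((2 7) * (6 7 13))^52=((2 13 6 7))^52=(13)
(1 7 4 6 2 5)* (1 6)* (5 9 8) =(1 7 4)(2 9 8 5 6) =[0, 7, 9, 3, 1, 6, 2, 4, 5, 8]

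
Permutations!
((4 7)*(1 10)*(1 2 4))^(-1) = ((1 10 2 4 7))^(-1) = (1 7 4 2 10)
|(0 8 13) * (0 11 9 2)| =6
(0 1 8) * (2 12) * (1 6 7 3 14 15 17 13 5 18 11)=(0 6 7 3 14 15 17 13 5 18 11 1 8)(2 12)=[6, 8, 12, 14, 4, 18, 7, 3, 0, 9, 10, 1, 2, 5, 15, 17, 16, 13, 11]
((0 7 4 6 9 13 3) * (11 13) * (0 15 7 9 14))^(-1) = (0 14 6 4 7 15 3 13 11 9)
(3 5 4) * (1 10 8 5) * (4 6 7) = (1 10 8 5 6 7 4 3) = [0, 10, 2, 1, 3, 6, 7, 4, 5, 9, 8]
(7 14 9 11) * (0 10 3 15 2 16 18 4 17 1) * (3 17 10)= (0 3 15 2 16 18 4 10 17 1)(7 14 9 11)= [3, 0, 16, 15, 10, 5, 6, 14, 8, 11, 17, 7, 12, 13, 9, 2, 18, 1, 4]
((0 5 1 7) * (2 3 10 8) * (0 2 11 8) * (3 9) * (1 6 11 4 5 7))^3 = (0 9)(2 10)(3 7)(4 11 5 8 6)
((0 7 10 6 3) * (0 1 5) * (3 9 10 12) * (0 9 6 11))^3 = ((0 7 12 3 1 5 9 10 11))^3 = (0 3 9)(1 10 7)(5 11 12)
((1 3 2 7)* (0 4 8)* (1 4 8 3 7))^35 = (0 8)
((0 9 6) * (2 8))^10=((0 9 6)(2 8))^10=(0 9 6)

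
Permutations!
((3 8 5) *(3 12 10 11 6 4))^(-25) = (3 4 6 11 10 12 5 8)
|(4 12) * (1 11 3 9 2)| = 10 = |(1 11 3 9 2)(4 12)|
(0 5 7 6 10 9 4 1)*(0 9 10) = (10)(0 5 7 6)(1 9 4) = [5, 9, 2, 3, 1, 7, 0, 6, 8, 4, 10]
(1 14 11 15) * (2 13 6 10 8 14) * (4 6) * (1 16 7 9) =[0, 2, 13, 3, 6, 5, 10, 9, 14, 1, 8, 15, 12, 4, 11, 16, 7] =(1 2 13 4 6 10 8 14 11 15 16 7 9)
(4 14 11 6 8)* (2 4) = (2 4 14 11 6 8) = [0, 1, 4, 3, 14, 5, 8, 7, 2, 9, 10, 6, 12, 13, 11]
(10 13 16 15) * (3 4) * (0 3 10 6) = [3, 1, 2, 4, 10, 5, 0, 7, 8, 9, 13, 11, 12, 16, 14, 6, 15] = (0 3 4 10 13 16 15 6)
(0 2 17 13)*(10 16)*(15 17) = (0 2 15 17 13)(10 16) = [2, 1, 15, 3, 4, 5, 6, 7, 8, 9, 16, 11, 12, 0, 14, 17, 10, 13]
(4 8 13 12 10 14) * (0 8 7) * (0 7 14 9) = (0 8 13 12 10 9)(4 14) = [8, 1, 2, 3, 14, 5, 6, 7, 13, 0, 9, 11, 10, 12, 4]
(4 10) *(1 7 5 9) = (1 7 5 9)(4 10) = [0, 7, 2, 3, 10, 9, 6, 5, 8, 1, 4]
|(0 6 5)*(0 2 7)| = |(0 6 5 2 7)| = 5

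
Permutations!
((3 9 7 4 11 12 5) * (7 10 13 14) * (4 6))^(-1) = (3 5 12 11 4 6 7 14 13 10 9)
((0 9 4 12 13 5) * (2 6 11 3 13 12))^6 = ((0 9 4 2 6 11 3 13 5))^6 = (0 3 2)(4 5 11)(6 9 13)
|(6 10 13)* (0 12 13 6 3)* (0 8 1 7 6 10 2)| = 9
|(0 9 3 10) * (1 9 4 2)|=7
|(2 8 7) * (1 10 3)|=3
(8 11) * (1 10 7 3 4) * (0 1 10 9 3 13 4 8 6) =[1, 9, 2, 8, 10, 5, 0, 13, 11, 3, 7, 6, 12, 4] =(0 1 9 3 8 11 6)(4 10 7 13)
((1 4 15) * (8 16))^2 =(16)(1 15 4)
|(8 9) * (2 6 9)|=4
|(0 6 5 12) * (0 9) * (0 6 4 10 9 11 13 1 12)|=12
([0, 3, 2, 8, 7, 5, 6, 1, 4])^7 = (1 8 7 3 4)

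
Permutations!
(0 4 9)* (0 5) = (0 4 9 5) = [4, 1, 2, 3, 9, 0, 6, 7, 8, 5]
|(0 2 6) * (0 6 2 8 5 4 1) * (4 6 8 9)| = |(0 9 4 1)(5 6 8)| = 12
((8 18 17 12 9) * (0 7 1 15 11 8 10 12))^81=(0 7 1 15 11 8 18 17)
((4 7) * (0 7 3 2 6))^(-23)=((0 7 4 3 2 6))^(-23)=(0 7 4 3 2 6)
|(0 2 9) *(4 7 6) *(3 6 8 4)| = |(0 2 9)(3 6)(4 7 8)| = 6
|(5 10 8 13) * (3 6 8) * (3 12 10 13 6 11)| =|(3 11)(5 13)(6 8)(10 12)| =2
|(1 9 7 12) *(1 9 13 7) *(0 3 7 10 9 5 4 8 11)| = |(0 3 7 12 5 4 8 11)(1 13 10 9)| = 8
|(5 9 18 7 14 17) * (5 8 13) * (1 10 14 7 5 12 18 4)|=11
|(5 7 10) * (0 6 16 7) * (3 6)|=7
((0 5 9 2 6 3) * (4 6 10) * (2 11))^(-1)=(0 3 6 4 10 2 11 9 5)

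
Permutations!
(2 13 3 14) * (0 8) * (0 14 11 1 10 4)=[8, 10, 13, 11, 0, 5, 6, 7, 14, 9, 4, 1, 12, 3, 2]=(0 8 14 2 13 3 11 1 10 4)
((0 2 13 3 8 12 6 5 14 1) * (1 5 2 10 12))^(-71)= ((0 10 12 6 2 13 3 8 1)(5 14))^(-71)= (0 10 12 6 2 13 3 8 1)(5 14)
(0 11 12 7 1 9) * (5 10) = [11, 9, 2, 3, 4, 10, 6, 1, 8, 0, 5, 12, 7] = (0 11 12 7 1 9)(5 10)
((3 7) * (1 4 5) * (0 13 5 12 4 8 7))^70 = ((0 13 5 1 8 7 3)(4 12))^70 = (13)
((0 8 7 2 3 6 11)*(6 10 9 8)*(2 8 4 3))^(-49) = ((0 6 11)(3 10 9 4)(7 8))^(-49) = (0 11 6)(3 4 9 10)(7 8)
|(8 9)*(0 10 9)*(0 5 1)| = |(0 10 9 8 5 1)| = 6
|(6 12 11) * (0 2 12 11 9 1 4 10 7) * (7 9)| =4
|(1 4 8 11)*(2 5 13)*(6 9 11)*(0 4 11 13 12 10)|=10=|(0 4 8 6 9 13 2 5 12 10)(1 11)|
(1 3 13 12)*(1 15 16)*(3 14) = [0, 14, 2, 13, 4, 5, 6, 7, 8, 9, 10, 11, 15, 12, 3, 16, 1] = (1 14 3 13 12 15 16)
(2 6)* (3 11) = (2 6)(3 11) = [0, 1, 6, 11, 4, 5, 2, 7, 8, 9, 10, 3]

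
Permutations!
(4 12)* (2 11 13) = [0, 1, 11, 3, 12, 5, 6, 7, 8, 9, 10, 13, 4, 2] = (2 11 13)(4 12)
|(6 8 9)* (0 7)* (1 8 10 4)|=|(0 7)(1 8 9 6 10 4)|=6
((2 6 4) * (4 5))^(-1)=((2 6 5 4))^(-1)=(2 4 5 6)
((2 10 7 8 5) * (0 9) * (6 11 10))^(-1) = ((0 9)(2 6 11 10 7 8 5))^(-1) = (0 9)(2 5 8 7 10 11 6)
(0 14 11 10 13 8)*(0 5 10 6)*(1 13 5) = [14, 13, 2, 3, 4, 10, 0, 7, 1, 9, 5, 6, 12, 8, 11] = (0 14 11 6)(1 13 8)(5 10)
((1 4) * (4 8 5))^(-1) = (1 4 5 8)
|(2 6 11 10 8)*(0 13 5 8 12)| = |(0 13 5 8 2 6 11 10 12)| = 9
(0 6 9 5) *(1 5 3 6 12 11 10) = (0 12 11 10 1 5)(3 6 9) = [12, 5, 2, 6, 4, 0, 9, 7, 8, 3, 1, 10, 11]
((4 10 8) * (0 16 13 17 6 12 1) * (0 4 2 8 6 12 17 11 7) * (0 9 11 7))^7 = ((0 16 13 7 9 11)(1 4 10 6 17 12)(2 8))^7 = (0 16 13 7 9 11)(1 4 10 6 17 12)(2 8)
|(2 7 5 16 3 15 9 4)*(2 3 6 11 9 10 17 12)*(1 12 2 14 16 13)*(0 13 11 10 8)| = 18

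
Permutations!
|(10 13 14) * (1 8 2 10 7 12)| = |(1 8 2 10 13 14 7 12)| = 8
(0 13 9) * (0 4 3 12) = (0 13 9 4 3 12) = [13, 1, 2, 12, 3, 5, 6, 7, 8, 4, 10, 11, 0, 9]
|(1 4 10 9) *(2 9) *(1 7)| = 6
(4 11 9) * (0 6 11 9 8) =(0 6 11 8)(4 9) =[6, 1, 2, 3, 9, 5, 11, 7, 0, 4, 10, 8]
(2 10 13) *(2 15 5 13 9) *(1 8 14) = (1 8 14)(2 10 9)(5 13 15) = [0, 8, 10, 3, 4, 13, 6, 7, 14, 2, 9, 11, 12, 15, 1, 5]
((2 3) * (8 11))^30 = ((2 3)(8 11))^30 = (11)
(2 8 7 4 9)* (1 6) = [0, 6, 8, 3, 9, 5, 1, 4, 7, 2] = (1 6)(2 8 7 4 9)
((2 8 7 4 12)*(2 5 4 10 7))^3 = (12)(2 8)(7 10)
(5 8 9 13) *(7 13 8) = [0, 1, 2, 3, 4, 7, 6, 13, 9, 8, 10, 11, 12, 5] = (5 7 13)(8 9)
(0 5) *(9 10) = (0 5)(9 10) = [5, 1, 2, 3, 4, 0, 6, 7, 8, 10, 9]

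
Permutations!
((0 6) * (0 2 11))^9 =(0 6 2 11)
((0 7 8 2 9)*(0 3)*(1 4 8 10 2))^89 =((0 7 10 2 9 3)(1 4 8))^89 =(0 3 9 2 10 7)(1 8 4)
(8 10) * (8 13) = (8 10 13) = [0, 1, 2, 3, 4, 5, 6, 7, 10, 9, 13, 11, 12, 8]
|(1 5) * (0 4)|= 2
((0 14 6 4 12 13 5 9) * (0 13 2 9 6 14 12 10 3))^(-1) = (14)(0 3 10 4 6 5 13 9 2 12) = ((14)(0 12 2 9 13 5 6 4 10 3))^(-1)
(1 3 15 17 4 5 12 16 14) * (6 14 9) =(1 3 15 17 4 5 12 16 9 6 14) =[0, 3, 2, 15, 5, 12, 14, 7, 8, 6, 10, 11, 16, 13, 1, 17, 9, 4]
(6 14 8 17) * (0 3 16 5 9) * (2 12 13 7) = (0 3 16 5 9)(2 12 13 7)(6 14 8 17) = [3, 1, 12, 16, 4, 9, 14, 2, 17, 0, 10, 11, 13, 7, 8, 15, 5, 6]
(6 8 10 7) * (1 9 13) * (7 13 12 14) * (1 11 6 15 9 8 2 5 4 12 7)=[0, 8, 5, 3, 12, 4, 2, 15, 10, 7, 13, 6, 14, 11, 1, 9]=(1 8 10 13 11 6 2 5 4 12 14)(7 15 9)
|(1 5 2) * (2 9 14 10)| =6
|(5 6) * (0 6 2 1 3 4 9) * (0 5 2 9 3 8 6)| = |(1 8 6 2)(3 4)(5 9)| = 4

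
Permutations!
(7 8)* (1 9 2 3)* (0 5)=(0 5)(1 9 2 3)(7 8)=[5, 9, 3, 1, 4, 0, 6, 8, 7, 2]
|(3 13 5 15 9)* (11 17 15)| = |(3 13 5 11 17 15 9)| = 7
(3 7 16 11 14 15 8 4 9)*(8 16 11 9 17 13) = (3 7 11 14 15 16 9)(4 17 13 8) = [0, 1, 2, 7, 17, 5, 6, 11, 4, 3, 10, 14, 12, 8, 15, 16, 9, 13]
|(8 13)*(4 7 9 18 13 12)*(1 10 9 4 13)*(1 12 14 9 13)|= 8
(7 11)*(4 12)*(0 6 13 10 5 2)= (0 6 13 10 5 2)(4 12)(7 11)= [6, 1, 0, 3, 12, 2, 13, 11, 8, 9, 5, 7, 4, 10]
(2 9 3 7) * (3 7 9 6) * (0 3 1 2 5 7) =(0 3 9)(1 2 6)(5 7) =[3, 2, 6, 9, 4, 7, 1, 5, 8, 0]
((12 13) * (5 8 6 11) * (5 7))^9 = ((5 8 6 11 7)(12 13))^9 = (5 7 11 6 8)(12 13)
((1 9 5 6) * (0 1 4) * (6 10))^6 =((0 1 9 5 10 6 4))^6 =(0 4 6 10 5 9 1)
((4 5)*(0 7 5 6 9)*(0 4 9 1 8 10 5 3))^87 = ((0 7 3)(1 8 10 5 9 4 6))^87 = (1 5 6 10 4 8 9)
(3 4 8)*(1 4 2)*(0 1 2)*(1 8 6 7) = [8, 4, 2, 0, 6, 5, 7, 1, 3] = (0 8 3)(1 4 6 7)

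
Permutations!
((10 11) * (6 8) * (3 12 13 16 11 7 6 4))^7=(3 6 11 12 8 10 13 4 7 16)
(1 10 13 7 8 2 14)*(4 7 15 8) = (1 10 13 15 8 2 14)(4 7) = [0, 10, 14, 3, 7, 5, 6, 4, 2, 9, 13, 11, 12, 15, 1, 8]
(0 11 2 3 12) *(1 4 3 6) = (0 11 2 6 1 4 3 12) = [11, 4, 6, 12, 3, 5, 1, 7, 8, 9, 10, 2, 0]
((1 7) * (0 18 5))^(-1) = ((0 18 5)(1 7))^(-1) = (0 5 18)(1 7)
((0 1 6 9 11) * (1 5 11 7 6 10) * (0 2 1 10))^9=(0 1 2 11 5)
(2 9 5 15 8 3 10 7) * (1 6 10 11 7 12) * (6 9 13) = (1 9 5 15 8 3 11 7 2 13 6 10 12) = [0, 9, 13, 11, 4, 15, 10, 2, 3, 5, 12, 7, 1, 6, 14, 8]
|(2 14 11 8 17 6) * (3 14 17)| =|(2 17 6)(3 14 11 8)| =12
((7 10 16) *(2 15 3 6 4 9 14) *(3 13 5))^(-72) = ((2 15 13 5 3 6 4 9 14)(7 10 16))^(-72) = (16)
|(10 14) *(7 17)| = |(7 17)(10 14)| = 2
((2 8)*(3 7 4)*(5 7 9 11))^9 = ((2 8)(3 9 11 5 7 4))^9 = (2 8)(3 5)(4 11)(7 9)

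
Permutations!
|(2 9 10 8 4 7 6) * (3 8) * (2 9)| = |(3 8 4 7 6 9 10)| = 7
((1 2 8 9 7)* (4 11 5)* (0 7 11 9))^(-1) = ((0 7 1 2 8)(4 9 11 5))^(-1) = (0 8 2 1 7)(4 5 11 9)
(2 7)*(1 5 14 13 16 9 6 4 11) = (1 5 14 13 16 9 6 4 11)(2 7) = [0, 5, 7, 3, 11, 14, 4, 2, 8, 6, 10, 1, 12, 16, 13, 15, 9]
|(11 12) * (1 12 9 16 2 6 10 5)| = |(1 12 11 9 16 2 6 10 5)| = 9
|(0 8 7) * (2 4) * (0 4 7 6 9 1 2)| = |(0 8 6 9 1 2 7 4)| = 8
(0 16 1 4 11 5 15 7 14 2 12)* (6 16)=(0 6 16 1 4 11 5 15 7 14 2 12)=[6, 4, 12, 3, 11, 15, 16, 14, 8, 9, 10, 5, 0, 13, 2, 7, 1]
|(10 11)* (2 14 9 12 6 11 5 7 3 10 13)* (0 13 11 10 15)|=12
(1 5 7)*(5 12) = (1 12 5 7) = [0, 12, 2, 3, 4, 7, 6, 1, 8, 9, 10, 11, 5]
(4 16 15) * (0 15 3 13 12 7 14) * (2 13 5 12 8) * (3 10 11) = (0 15 4 16 10 11 3 5 12 7 14)(2 13 8) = [15, 1, 13, 5, 16, 12, 6, 14, 2, 9, 11, 3, 7, 8, 0, 4, 10]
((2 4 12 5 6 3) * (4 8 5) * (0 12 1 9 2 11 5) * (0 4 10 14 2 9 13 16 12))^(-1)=(1 4 8 2 14 10 12 16 13)(3 6 5 11)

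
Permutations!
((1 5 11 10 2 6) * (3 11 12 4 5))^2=((1 3 11 10 2 6)(4 5 12))^2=(1 11 2)(3 10 6)(4 12 5)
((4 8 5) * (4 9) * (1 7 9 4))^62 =((1 7 9)(4 8 5))^62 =(1 9 7)(4 5 8)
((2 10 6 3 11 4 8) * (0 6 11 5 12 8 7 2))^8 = (0 3 12)(2 4 10 7 11)(5 8 6) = ((0 6 3 5 12 8)(2 10 11 4 7))^8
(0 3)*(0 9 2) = (0 3 9 2) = [3, 1, 0, 9, 4, 5, 6, 7, 8, 2]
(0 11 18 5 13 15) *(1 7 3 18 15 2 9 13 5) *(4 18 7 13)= (0 11 15)(1 13 2 9 4 18)(3 7)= [11, 13, 9, 7, 18, 5, 6, 3, 8, 4, 10, 15, 12, 2, 14, 0, 16, 17, 1]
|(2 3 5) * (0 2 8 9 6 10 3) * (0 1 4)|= |(0 2 1 4)(3 5 8 9 6 10)|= 12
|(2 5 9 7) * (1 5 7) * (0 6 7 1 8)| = |(0 6 7 2 1 5 9 8)| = 8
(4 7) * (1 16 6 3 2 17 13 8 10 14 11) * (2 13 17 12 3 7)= [0, 16, 12, 13, 2, 5, 7, 4, 10, 9, 14, 1, 3, 8, 11, 15, 6, 17]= (17)(1 16 6 7 4 2 12 3 13 8 10 14 11)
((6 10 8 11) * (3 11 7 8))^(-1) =((3 11 6 10)(7 8))^(-1) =(3 10 6 11)(7 8)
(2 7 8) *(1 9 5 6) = (1 9 5 6)(2 7 8) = [0, 9, 7, 3, 4, 6, 1, 8, 2, 5]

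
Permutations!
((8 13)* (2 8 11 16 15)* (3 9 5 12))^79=(2 8 13 11 16 15)(3 12 5 9)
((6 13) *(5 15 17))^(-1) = ((5 15 17)(6 13))^(-1) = (5 17 15)(6 13)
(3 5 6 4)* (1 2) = (1 2)(3 5 6 4) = [0, 2, 1, 5, 3, 6, 4]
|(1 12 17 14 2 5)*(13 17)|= 7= |(1 12 13 17 14 2 5)|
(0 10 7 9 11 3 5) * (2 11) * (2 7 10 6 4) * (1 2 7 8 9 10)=(0 6 4 7 10 1 2 11 3 5)(8 9)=[6, 2, 11, 5, 7, 0, 4, 10, 9, 8, 1, 3]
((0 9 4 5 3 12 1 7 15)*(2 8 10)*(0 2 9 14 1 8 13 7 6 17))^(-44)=((0 14 1 6 17)(2 13 7 15)(3 12 8 10 9 4 5))^(-44)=(0 14 1 6 17)(3 4 10 12 5 9 8)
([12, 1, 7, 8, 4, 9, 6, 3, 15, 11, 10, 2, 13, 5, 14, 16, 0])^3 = [5, 1, 8, 16, 4, 2, 6, 15, 0, 7, 10, 3, 9, 11, 14, 12, 13]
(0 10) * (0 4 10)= (4 10)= [0, 1, 2, 3, 10, 5, 6, 7, 8, 9, 4]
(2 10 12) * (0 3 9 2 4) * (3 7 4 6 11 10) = (0 7 4)(2 3 9)(6 11 10 12) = [7, 1, 3, 9, 0, 5, 11, 4, 8, 2, 12, 10, 6]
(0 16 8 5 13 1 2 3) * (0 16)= (1 2 3 16 8 5 13)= [0, 2, 3, 16, 4, 13, 6, 7, 5, 9, 10, 11, 12, 1, 14, 15, 8]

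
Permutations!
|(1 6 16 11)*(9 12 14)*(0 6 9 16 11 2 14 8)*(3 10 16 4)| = 42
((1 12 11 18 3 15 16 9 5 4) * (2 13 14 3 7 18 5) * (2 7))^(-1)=((1 12 11 5 4)(2 13 14 3 15 16 9 7 18))^(-1)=(1 4 5 11 12)(2 18 7 9 16 15 3 14 13)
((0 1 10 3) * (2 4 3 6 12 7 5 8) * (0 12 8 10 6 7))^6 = ((0 1 6 8 2 4 3 12)(5 10 7))^6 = (0 3 2 6)(1 12 4 8)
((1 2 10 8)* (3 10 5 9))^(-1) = ((1 2 5 9 3 10 8))^(-1) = (1 8 10 3 9 5 2)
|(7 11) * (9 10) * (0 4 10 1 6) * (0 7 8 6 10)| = 12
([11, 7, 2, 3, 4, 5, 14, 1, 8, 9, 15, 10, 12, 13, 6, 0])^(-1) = (0 15 10 11)(1 7)(6 14)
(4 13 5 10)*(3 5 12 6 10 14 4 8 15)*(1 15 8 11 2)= (1 15 3 5 14 4 13 12 6 10 11 2)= [0, 15, 1, 5, 13, 14, 10, 7, 8, 9, 11, 2, 6, 12, 4, 3]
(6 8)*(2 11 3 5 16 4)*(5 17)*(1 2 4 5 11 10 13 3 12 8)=(1 2 10 13 3 17 11 12 8 6)(5 16)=[0, 2, 10, 17, 4, 16, 1, 7, 6, 9, 13, 12, 8, 3, 14, 15, 5, 11]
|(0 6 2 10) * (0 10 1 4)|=|(10)(0 6 2 1 4)|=5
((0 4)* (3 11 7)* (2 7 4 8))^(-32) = (0 7 4 2 11 8 3)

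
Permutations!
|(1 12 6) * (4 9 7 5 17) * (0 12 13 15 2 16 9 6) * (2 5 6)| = |(0 12)(1 13 15 5 17 4 2 16 9 7 6)| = 22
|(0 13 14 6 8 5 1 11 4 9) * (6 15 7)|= 12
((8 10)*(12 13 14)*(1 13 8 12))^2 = ((1 13 14)(8 10 12))^2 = (1 14 13)(8 12 10)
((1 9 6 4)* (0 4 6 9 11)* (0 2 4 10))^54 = ((0 10)(1 11 2 4))^54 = (1 2)(4 11)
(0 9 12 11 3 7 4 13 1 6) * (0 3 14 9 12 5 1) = [12, 6, 2, 7, 13, 1, 3, 4, 8, 5, 10, 14, 11, 0, 9] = (0 12 11 14 9 5 1 6 3 7 4 13)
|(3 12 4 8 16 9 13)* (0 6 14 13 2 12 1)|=6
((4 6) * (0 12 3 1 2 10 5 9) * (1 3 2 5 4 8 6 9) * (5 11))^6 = (12)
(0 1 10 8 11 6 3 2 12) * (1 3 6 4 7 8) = (0 3 2 12)(1 10)(4 7 8 11) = [3, 10, 12, 2, 7, 5, 6, 8, 11, 9, 1, 4, 0]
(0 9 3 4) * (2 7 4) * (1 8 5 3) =(0 9 1 8 5 3 2 7 4) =[9, 8, 7, 2, 0, 3, 6, 4, 5, 1]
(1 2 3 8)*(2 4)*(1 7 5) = (1 4 2 3 8 7 5) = [0, 4, 3, 8, 2, 1, 6, 5, 7]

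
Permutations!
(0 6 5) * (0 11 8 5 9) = (0 6 9)(5 11 8) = [6, 1, 2, 3, 4, 11, 9, 7, 5, 0, 10, 8]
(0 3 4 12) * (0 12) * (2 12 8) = (0 3 4)(2 12 8) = [3, 1, 12, 4, 0, 5, 6, 7, 2, 9, 10, 11, 8]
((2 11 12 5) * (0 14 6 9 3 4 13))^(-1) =(0 13 4 3 9 6 14)(2 5 12 11)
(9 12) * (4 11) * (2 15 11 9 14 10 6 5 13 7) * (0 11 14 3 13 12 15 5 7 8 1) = (0 11 4 9 15 14 10 6 7 2 5 12 3 13 8 1) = [11, 0, 5, 13, 9, 12, 7, 2, 1, 15, 6, 4, 3, 8, 10, 14]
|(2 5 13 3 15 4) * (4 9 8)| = |(2 5 13 3 15 9 8 4)| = 8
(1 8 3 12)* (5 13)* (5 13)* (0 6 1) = (13)(0 6 1 8 3 12) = [6, 8, 2, 12, 4, 5, 1, 7, 3, 9, 10, 11, 0, 13]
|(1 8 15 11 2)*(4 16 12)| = |(1 8 15 11 2)(4 16 12)| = 15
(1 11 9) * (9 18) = (1 11 18 9) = [0, 11, 2, 3, 4, 5, 6, 7, 8, 1, 10, 18, 12, 13, 14, 15, 16, 17, 9]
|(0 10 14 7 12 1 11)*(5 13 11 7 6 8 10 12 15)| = 8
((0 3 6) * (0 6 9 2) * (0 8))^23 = ((0 3 9 2 8))^23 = (0 2 3 8 9)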